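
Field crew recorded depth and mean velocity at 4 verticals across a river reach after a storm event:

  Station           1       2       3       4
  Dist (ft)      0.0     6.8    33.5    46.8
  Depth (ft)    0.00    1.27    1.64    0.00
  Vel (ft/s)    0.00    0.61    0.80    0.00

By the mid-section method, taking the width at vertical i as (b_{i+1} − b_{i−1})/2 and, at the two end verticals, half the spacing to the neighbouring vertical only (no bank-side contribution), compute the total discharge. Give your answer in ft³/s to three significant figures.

39.2 ft³/s

w_2 = (33.5 − 0.0)/2 = 16.75 ft; q_2 = 0.61 × 1.27 × 16.75 = 12.98 ft³/s
w_3 = (46.8 − 6.8)/2 = 20 ft; q_3 = 0.80 × 1.64 × 20 = 26.24 ft³/s
Stations 1, 4 contribute zero (depth or velocity is 0).
Q = Σ qᵢ = 39.22 ft³/s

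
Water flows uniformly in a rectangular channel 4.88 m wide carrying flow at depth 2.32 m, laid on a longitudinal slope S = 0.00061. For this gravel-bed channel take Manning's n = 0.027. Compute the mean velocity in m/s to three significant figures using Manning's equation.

1.03 m/s

A = b·y = 4.88 × 2.32 = 11.32 m²
P = b + 2y = 4.88 + 2×2.32 = 9.520 m
R = A/P = 11.32/9.520 = 1.189 m
Q = (1/n)·A·R^(2/3)·S^(1/2) = (1/0.027) × 11.32 × 1.189^(2/3) × 0.00061^(1/2) = 11.62 m³/s
V = Q/A = 11.62/11.32 = 1.027 m/s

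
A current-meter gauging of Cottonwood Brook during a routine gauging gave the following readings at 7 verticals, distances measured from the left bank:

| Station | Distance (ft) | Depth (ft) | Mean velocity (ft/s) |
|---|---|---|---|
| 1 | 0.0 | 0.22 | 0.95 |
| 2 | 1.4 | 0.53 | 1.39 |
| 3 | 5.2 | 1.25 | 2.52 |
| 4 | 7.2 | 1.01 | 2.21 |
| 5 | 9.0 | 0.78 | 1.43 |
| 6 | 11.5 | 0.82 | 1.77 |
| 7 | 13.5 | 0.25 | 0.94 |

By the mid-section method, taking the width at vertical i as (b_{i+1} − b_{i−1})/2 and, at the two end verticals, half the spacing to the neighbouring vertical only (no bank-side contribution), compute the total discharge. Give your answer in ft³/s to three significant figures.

w_1 = (1.4 − 0.0)/2 = 0.7 ft; q_1 = 0.95 × 0.22 × 0.7 = 0.1463 ft³/s
w_2 = (5.2 − 0.0)/2 = 2.6 ft; q_2 = 1.39 × 0.53 × 2.6 = 1.915 ft³/s
w_3 = (7.2 − 1.4)/2 = 2.9 ft; q_3 = 2.52 × 1.25 × 2.9 = 9.135 ft³/s
w_4 = (9.0 − 5.2)/2 = 1.9 ft; q_4 = 2.21 × 1.01 × 1.9 = 4.241 ft³/s
w_5 = (11.5 − 7.2)/2 = 2.15 ft; q_5 = 1.43 × 0.78 × 2.15 = 2.398 ft³/s
w_6 = (13.5 − 9.0)/2 = 2.25 ft; q_6 = 1.77 × 0.82 × 2.25 = 3.266 ft³/s
w_7 = (13.5 − 11.5)/2 = 1 ft; q_7 = 0.94 × 0.25 × 1 = 0.2350 ft³/s
Q = Σ qᵢ = 21.34 ft³/s

21.3 ft³/s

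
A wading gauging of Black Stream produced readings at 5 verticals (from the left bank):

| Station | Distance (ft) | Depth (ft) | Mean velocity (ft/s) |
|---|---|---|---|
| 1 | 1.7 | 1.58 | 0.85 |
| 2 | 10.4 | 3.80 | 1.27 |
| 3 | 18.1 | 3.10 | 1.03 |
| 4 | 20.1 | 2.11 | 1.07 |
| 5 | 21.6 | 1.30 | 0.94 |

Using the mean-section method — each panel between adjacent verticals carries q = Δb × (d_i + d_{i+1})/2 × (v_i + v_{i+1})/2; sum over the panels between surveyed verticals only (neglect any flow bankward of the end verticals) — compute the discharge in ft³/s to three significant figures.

Panel 1-2: Δb = 8.7 ft, d̄ = (1.58+3.80)/2 = 2.69, v̄ = (0.85+1.27)/2 = 1.06 → q = 8.7×2.69×1.06 = 24.81 ft³/s
Panel 2-3: Δb = 7.7 ft, d̄ = (3.80+3.10)/2 = 3.45, v̄ = (1.27+1.03)/2 = 1.15 → q = 7.7×3.45×1.15 = 30.55 ft³/s
Panel 3-4: Δb = 2 ft, d̄ = (3.10+2.11)/2 = 2.605, v̄ = (1.03+1.07)/2 = 1.05 → q = 2×2.605×1.05 = 5.471 ft³/s
Panel 4-5: Δb = 1.5 ft, d̄ = (2.11+1.30)/2 = 1.705, v̄ = (1.07+0.94)/2 = 1.005 → q = 1.5×1.705×1.005 = 2.570 ft³/s
Q = Σ q = 63.40 ft³/s

63.4 ft³/s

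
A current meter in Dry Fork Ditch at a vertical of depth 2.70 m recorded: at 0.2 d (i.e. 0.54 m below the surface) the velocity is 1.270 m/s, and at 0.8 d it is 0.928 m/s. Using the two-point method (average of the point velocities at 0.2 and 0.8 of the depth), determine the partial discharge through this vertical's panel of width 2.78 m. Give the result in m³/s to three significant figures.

v̄ = (1.270 + 0.928) / 2 = 1.099 m/s
q = v̄ × d × w = 1.099 × 2.70 × 2.78 = 8.249 m³/s

8.25 m³/s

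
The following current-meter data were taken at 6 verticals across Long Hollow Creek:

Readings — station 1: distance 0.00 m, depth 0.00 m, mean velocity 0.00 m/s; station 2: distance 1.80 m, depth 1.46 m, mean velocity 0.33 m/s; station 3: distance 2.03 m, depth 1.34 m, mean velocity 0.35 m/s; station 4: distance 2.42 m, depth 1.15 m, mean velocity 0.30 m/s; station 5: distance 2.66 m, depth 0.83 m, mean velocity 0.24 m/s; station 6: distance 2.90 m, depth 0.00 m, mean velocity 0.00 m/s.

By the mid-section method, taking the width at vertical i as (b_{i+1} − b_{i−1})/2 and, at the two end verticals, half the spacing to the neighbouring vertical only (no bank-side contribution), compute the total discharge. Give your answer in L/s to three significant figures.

w_2 = (2.03 − 0.00)/2 = 1.015 m; q_2 = 0.33 × 1.46 × 1.015 = 0.4890 m³/s
w_3 = (2.42 − 1.80)/2 = 0.31 m; q_3 = 0.35 × 1.34 × 0.31 = 0.1454 m³/s
w_4 = (2.66 − 2.03)/2 = 0.315 m; q_4 = 0.30 × 1.15 × 0.315 = 0.1087 m³/s
w_5 = (2.90 − 2.42)/2 = 0.24 m; q_5 = 0.24 × 0.83 × 0.24 = 0.04781 m³/s
Stations 1, 6 contribute zero (depth or velocity is 0).
Q = Σ qᵢ = 0.7909 m³/s
= 0.7909 × 1000 = 790.9 L/s

791 L/s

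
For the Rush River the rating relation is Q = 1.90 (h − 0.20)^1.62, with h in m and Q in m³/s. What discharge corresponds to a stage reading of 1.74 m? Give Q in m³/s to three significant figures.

Q = 1.90 × (1.74 − 0.20)^1.62 = 1.90 × 1.54^1.62 = 3.824 m³/s

3.82 m³/s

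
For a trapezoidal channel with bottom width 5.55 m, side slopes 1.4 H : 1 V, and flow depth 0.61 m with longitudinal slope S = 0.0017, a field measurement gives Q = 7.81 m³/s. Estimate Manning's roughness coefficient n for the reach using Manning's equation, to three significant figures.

0.0132

A = (b + z·y)·y = (5.55 + 1.4×0.61)×0.61 = 3.906 m²
P = b + 2y√(1+z²) = 5.55 + 2×0.61×√(1+1.4²) = 7.649 m
R = A/P = 3.906/7.649 = 0.5107 m
n = (1/Q)·A·R^(2/3)·S^(1/2) = (1/7.81) × 3.906 × 0.6389 × 0.04123 = 0.01318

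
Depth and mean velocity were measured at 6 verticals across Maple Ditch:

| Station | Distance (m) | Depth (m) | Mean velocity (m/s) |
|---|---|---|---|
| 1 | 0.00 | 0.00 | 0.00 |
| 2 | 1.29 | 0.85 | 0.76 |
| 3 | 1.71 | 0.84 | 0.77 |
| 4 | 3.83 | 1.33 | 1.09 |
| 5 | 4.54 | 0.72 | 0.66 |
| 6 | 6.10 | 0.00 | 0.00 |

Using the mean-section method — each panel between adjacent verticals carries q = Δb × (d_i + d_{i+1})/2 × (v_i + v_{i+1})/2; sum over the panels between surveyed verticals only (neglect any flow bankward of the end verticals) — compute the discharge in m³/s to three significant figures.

Panel 1-2: Δb = 1.29 m, d̄ = (0.00+0.85)/2 = 0.425, v̄ = (0.00+0.76)/2 = 0.38 → q = 1.29×0.425×0.38 = 0.2083 m³/s
Panel 2-3: Δb = 0.42 m, d̄ = (0.85+0.84)/2 = 0.845, v̄ = (0.76+0.77)/2 = 0.765 → q = 0.42×0.845×0.765 = 0.2715 m³/s
Panel 3-4: Δb = 2.12 m, d̄ = (0.84+1.33)/2 = 1.085, v̄ = (0.77+1.09)/2 = 0.93 → q = 2.12×1.085×0.93 = 2.139 m³/s
Panel 4-5: Δb = 0.71 m, d̄ = (1.33+0.72)/2 = 1.025, v̄ = (1.09+0.66)/2 = 0.875 → q = 0.71×1.025×0.875 = 0.6368 m³/s
Panel 5-6: Δb = 1.56 m, d̄ = (0.72+0.00)/2 = 0.36, v̄ = (0.66+0.00)/2 = 0.33 → q = 1.56×0.36×0.33 = 0.1853 m³/s
Q = Σ q = 3.441 m³/s

3.44 m³/s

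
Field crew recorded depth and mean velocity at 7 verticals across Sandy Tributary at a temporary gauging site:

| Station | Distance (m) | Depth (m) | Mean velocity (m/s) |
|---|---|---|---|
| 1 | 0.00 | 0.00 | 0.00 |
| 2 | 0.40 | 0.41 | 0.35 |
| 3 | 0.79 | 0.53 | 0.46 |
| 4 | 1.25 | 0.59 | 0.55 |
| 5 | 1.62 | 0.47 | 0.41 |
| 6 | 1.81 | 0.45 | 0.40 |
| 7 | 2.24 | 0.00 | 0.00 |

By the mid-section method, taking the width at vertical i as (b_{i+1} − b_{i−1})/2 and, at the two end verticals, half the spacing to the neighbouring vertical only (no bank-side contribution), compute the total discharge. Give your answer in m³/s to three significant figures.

0.405 m³/s

w_2 = (0.79 − 0.00)/2 = 0.395 m; q_2 = 0.35 × 0.41 × 0.395 = 0.05668 m³/s
w_3 = (1.25 − 0.40)/2 = 0.425 m; q_3 = 0.46 × 0.53 × 0.425 = 0.1036 m³/s
w_4 = (1.62 − 0.79)/2 = 0.415 m; q_4 = 0.55 × 0.59 × 0.415 = 0.1347 m³/s
w_5 = (1.81 − 1.25)/2 = 0.28 m; q_5 = 0.41 × 0.47 × 0.28 = 0.05396 m³/s
w_6 = (2.24 − 1.62)/2 = 0.31 m; q_6 = 0.40 × 0.45 × 0.31 = 0.05580 m³/s
Stations 1, 7 contribute zero (depth or velocity is 0).
Q = Σ qᵢ = 0.4047 m³/s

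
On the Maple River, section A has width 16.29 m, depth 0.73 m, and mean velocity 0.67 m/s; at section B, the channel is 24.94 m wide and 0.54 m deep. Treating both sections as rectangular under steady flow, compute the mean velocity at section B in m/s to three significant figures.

0.592 m/s

Q = A₁V₁ = (16.29×0.73) × 0.67 = 7.967 m³/s
A₂ = 24.94 × 0.54 = 13.47 m²
V₂ = Q/A₂ = 7.967/13.47 = 0.5916 m/s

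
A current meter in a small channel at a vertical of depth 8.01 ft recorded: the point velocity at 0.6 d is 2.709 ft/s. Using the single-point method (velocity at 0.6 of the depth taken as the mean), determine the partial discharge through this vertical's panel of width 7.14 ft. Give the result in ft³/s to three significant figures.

155 ft³/s

v̄ = v₀.₆ = 2.709 ft/s
q = v̄ × d × w = 2.709 × 8.01 × 7.14 = 154.9 ft³/s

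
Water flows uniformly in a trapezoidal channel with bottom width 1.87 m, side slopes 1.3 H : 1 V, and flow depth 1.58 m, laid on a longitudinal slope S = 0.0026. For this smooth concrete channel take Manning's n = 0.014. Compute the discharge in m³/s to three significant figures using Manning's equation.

A = (b + z·y)·y = (1.87 + 1.3×1.58)×1.58 = 6.200 m²
P = b + 2y√(1+z²) = 1.87 + 2×1.58×√(1+1.3²) = 7.053 m
R = A/P = 6.200/7.053 = 0.8791 m
Q = (1/n)·A·R^(2/3)·S^(1/2) = (1/0.014) × 6.200 × 0.8791^(2/3) × 0.0026^(1/2) = 20.72 m³/s

20.7 m³/s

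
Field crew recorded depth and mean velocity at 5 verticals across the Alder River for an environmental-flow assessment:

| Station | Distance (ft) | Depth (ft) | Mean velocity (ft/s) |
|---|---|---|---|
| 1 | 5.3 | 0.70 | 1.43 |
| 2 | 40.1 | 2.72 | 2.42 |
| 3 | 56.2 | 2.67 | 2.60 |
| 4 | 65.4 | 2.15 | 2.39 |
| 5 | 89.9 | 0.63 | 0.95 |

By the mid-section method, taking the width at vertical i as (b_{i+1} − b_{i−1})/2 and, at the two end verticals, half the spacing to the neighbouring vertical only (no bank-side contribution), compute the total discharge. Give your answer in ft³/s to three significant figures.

w_1 = (40.1 − 5.3)/2 = 17.4 ft; q_1 = 1.43 × 0.70 × 17.4 = 17.42 ft³/s
w_2 = (56.2 − 5.3)/2 = 25.45 ft; q_2 = 2.42 × 2.72 × 25.45 = 167.5 ft³/s
w_3 = (65.4 − 40.1)/2 = 12.65 ft; q_3 = 2.60 × 2.67 × 12.65 = 87.82 ft³/s
w_4 = (89.9 − 56.2)/2 = 16.85 ft; q_4 = 2.39 × 2.15 × 16.85 = 86.58 ft³/s
w_5 = (89.9 − 65.4)/2 = 12.25 ft; q_5 = 0.95 × 0.63 × 12.25 = 7.332 ft³/s
Q = Σ qᵢ = 366.7 ft³/s

367 ft³/s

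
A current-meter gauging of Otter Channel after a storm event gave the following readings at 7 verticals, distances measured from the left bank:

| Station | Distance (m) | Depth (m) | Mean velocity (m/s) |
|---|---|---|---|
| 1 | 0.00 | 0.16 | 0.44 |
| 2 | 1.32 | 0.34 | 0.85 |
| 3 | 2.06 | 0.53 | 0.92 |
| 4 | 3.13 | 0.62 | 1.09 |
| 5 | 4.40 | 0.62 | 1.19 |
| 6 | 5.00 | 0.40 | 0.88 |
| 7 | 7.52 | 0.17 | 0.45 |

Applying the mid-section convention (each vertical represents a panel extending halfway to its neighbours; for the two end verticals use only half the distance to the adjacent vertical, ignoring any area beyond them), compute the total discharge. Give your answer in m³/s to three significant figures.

w_1 = (1.32 − 0.00)/2 = 0.66 m; q_1 = 0.44 × 0.16 × 0.66 = 0.04646 m³/s
w_2 = (2.06 − 0.00)/2 = 1.03 m; q_2 = 0.85 × 0.34 × 1.03 = 0.2977 m³/s
w_3 = (3.13 − 1.32)/2 = 0.905 m; q_3 = 0.92 × 0.53 × 0.905 = 0.4413 m³/s
w_4 = (4.40 − 2.06)/2 = 1.17 m; q_4 = 1.09 × 0.62 × 1.17 = 0.7907 m³/s
w_5 = (5.00 − 3.13)/2 = 0.935 m; q_5 = 1.19 × 0.62 × 0.935 = 0.6898 m³/s
w_6 = (7.52 − 4.40)/2 = 1.56 m; q_6 = 0.88 × 0.40 × 1.56 = 0.5491 m³/s
w_7 = (7.52 − 5.00)/2 = 1.26 m; q_7 = 0.45 × 0.17 × 1.26 = 0.09639 m³/s
Q = Σ qᵢ = 2.911 m³/s

2.91 m³/s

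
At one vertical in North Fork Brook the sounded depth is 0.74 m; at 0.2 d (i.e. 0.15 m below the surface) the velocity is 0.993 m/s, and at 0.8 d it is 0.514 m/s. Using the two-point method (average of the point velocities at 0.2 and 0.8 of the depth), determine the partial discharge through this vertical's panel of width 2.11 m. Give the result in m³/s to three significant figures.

v̄ = (0.993 + 0.514) / 2 = 0.7535 m/s
q = v̄ × d × w = 0.7535 × 0.74 × 2.11 = 1.177 m³/s

1.18 m³/s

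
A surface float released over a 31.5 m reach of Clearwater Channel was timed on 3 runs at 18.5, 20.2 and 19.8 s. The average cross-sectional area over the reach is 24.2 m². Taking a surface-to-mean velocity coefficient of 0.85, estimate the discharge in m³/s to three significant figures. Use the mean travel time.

t̄ = (18.5 + 20.2 + 19.8) / 3 = 19.5 s
v_surface = L / t̄ = 31.5 / 19.5 = 1.615 m/s
v_mean = 0.85 × 1.615 = 1.373 m/s
Q = A × v_mean = 24.2 × 1.373 = 33.23 m³/s

33.2 m³/s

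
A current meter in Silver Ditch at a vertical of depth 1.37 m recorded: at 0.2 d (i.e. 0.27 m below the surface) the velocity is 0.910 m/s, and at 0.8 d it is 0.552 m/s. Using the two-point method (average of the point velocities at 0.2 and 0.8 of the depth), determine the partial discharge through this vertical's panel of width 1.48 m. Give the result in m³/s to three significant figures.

v̄ = (0.910 + 0.552) / 2 = 0.7310 m/s
q = v̄ × d × w = 0.7310 × 1.37 × 1.48 = 1.482 m³/s

1.48 m³/s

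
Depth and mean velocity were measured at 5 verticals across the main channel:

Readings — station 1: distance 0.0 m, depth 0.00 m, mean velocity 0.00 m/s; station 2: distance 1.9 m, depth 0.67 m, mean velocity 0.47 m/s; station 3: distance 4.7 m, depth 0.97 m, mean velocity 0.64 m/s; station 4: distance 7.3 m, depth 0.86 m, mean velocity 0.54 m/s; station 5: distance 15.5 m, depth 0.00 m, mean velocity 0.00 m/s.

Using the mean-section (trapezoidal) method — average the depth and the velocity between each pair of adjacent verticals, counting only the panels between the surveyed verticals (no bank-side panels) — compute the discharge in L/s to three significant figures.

Panel 1-2: Δb = 1.9 m, d̄ = (0.00+0.67)/2 = 0.335, v̄ = (0.00+0.47)/2 = 0.235 → q = 1.9×0.335×0.235 = 0.1496 m³/s
Panel 2-3: Δb = 2.8 m, d̄ = (0.67+0.97)/2 = 0.82, v̄ = (0.47+0.64)/2 = 0.555 → q = 2.8×0.82×0.555 = 1.274 m³/s
Panel 3-4: Δb = 2.6 m, d̄ = (0.97+0.86)/2 = 0.915, v̄ = (0.64+0.54)/2 = 0.59 → q = 2.6×0.915×0.59 = 1.404 m³/s
Panel 4-5: Δb = 8.2 m, d̄ = (0.86+0.00)/2 = 0.43, v̄ = (0.54+0.00)/2 = 0.27 → q = 8.2×0.43×0.27 = 0.9520 m³/s
Q = Σ q = 3.779 m³/s
= 3.779 × 1000 = 3779 L/s

3780 L/s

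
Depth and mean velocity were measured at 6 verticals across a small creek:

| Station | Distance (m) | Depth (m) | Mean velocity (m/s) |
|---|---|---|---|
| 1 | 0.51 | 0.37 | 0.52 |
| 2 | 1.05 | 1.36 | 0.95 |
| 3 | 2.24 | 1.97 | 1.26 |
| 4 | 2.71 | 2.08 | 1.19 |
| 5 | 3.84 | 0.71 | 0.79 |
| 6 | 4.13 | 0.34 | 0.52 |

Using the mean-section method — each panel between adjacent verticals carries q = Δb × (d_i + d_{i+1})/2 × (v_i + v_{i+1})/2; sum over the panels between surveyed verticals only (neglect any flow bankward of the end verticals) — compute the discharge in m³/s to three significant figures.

Panel 1-2: Δb = 0.54 m, d̄ = (0.37+1.36)/2 = 0.865, v̄ = (0.52+0.95)/2 = 0.735 → q = 0.54×0.865×0.735 = 0.3433 m³/s
Panel 2-3: Δb = 1.19 m, d̄ = (1.36+1.97)/2 = 1.665, v̄ = (0.95+1.26)/2 = 1.105 → q = 1.19×1.665×1.105 = 2.189 m³/s
Panel 3-4: Δb = 0.47 m, d̄ = (1.97+2.08)/2 = 2.025, v̄ = (1.26+1.19)/2 = 1.225 → q = 0.47×2.025×1.225 = 1.166 m³/s
Panel 4-5: Δb = 1.13 m, d̄ = (2.08+0.71)/2 = 1.395, v̄ = (1.19+0.79)/2 = 0.99 → q = 1.13×1.395×0.99 = 1.561 m³/s
Panel 5-6: Δb = 0.29 m, d̄ = (0.71+0.34)/2 = 0.525, v̄ = (0.79+0.52)/2 = 0.655 → q = 0.29×0.525×0.655 = 0.09972 m³/s
Q = Σ q = 5.359 m³/s

5.36 m³/s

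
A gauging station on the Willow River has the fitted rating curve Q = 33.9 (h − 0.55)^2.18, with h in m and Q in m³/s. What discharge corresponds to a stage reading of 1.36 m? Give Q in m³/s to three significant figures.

Q = 33.9 × (1.36 − 0.55)^2.18 = 33.9 × 0.81^2.18 = 21.41 m³/s

21.4 m³/s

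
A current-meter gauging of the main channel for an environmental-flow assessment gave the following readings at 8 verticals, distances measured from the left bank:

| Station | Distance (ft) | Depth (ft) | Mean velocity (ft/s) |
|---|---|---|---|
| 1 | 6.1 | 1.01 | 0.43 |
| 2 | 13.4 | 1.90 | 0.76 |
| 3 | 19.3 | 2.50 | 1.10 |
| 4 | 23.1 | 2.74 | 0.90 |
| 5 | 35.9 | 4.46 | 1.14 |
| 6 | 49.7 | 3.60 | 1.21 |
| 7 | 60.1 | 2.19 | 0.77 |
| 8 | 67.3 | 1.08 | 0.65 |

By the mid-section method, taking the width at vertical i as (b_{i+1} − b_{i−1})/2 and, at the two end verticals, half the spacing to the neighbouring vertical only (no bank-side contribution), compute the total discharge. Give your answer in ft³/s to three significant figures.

w_1 = (13.4 − 6.1)/2 = 3.65 ft; q_1 = 0.43 × 1.01 × 3.65 = 1.585 ft³/s
w_2 = (19.3 − 6.1)/2 = 6.6 ft; q_2 = 0.76 × 1.90 × 6.6 = 9.530 ft³/s
w_3 = (23.1 − 13.4)/2 = 4.85 ft; q_3 = 1.10 × 2.50 × 4.85 = 13.34 ft³/s
w_4 = (35.9 − 19.3)/2 = 8.3 ft; q_4 = 0.90 × 2.74 × 8.3 = 20.47 ft³/s
w_5 = (49.7 − 23.1)/2 = 13.3 ft; q_5 = 1.14 × 4.46 × 13.3 = 67.62 ft³/s
w_6 = (60.1 − 35.9)/2 = 12.1 ft; q_6 = 1.21 × 3.60 × 12.1 = 52.71 ft³/s
w_7 = (67.3 − 49.7)/2 = 8.8 ft; q_7 = 0.77 × 2.19 × 8.8 = 14.84 ft³/s
w_8 = (67.3 − 60.1)/2 = 3.6 ft; q_8 = 0.65 × 1.08 × 3.6 = 2.527 ft³/s
Q = Σ qᵢ = 182.6 ft³/s

183 ft³/s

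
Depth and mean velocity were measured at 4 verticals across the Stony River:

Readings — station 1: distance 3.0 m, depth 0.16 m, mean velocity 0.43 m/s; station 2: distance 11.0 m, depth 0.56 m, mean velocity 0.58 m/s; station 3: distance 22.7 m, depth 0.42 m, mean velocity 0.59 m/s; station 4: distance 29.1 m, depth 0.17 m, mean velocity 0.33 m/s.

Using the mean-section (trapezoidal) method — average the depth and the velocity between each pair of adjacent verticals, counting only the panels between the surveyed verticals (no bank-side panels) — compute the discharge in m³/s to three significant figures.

Panel 1-2: Δb = 8 m, d̄ = (0.16+0.56)/2 = 0.36, v̄ = (0.43+0.58)/2 = 0.505 → q = 8×0.36×0.505 = 1.454 m³/s
Panel 2-3: Δb = 11.7 m, d̄ = (0.56+0.42)/2 = 0.49, v̄ = (0.58+0.59)/2 = 0.585 → q = 11.7×0.49×0.585 = 3.354 m³/s
Panel 3-4: Δb = 6.4 m, d̄ = (0.42+0.17)/2 = 0.295, v̄ = (0.59+0.33)/2 = 0.46 → q = 6.4×0.295×0.46 = 0.8685 m³/s
Q = Σ q = 5.677 m³/s

5.68 m³/s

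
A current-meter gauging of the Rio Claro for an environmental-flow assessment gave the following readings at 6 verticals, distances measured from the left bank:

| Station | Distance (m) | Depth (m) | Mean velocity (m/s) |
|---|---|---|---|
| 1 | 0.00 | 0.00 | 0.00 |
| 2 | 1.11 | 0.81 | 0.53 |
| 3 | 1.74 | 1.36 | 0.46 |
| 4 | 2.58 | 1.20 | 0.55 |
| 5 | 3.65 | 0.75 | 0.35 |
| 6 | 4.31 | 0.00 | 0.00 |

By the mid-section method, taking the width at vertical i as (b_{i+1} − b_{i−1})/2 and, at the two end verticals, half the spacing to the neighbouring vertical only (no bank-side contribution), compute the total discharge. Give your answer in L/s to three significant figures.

w_2 = (1.74 − 0.00)/2 = 0.87 m; q_2 = 0.53 × 0.81 × 0.87 = 0.3735 m³/s
w_3 = (2.58 − 1.11)/2 = 0.735 m; q_3 = 0.46 × 1.36 × 0.735 = 0.4598 m³/s
w_4 = (3.65 − 1.74)/2 = 0.955 m; q_4 = 0.55 × 1.20 × 0.955 = 0.6303 m³/s
w_5 = (4.31 − 2.58)/2 = 0.865 m; q_5 = 0.35 × 0.75 × 0.865 = 0.2271 m³/s
Stations 1, 6 contribute zero (depth or velocity is 0).
Q = Σ qᵢ = 1.691 m³/s
= 1.691 × 1000 = 1691 L/s

1690 L/s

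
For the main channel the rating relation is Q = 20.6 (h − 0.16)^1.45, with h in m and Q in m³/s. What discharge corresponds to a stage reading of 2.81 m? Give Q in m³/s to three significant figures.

Q = 20.6 × (2.81 − 0.16)^1.45 = 20.6 × 2.65^1.45 = 84.64 m³/s

84.6 m³/s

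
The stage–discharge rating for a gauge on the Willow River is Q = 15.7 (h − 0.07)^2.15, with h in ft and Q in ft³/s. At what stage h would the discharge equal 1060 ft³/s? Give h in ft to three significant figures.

h − h₀ = (Q/C)^(1/b) = (1060/15.7)^(1/2.15) = 7.094 ft
h = 0.07 + 7.094 = 7.164 ft

7.16 ft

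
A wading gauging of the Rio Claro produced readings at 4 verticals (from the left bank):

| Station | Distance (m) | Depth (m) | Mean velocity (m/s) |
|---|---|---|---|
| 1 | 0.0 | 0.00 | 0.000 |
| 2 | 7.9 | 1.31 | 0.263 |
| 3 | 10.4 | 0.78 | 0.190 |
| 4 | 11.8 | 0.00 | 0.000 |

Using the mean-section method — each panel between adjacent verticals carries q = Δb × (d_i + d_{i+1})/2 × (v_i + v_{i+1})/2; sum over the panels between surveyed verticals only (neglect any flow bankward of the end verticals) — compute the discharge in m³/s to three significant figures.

1.32 m³/s

Panel 1-2: Δb = 7.9 m, d̄ = (0.00+1.31)/2 = 0.655, v̄ = (0.000+0.263)/2 = 0.1315 → q = 7.9×0.655×0.1315 = 0.6804 m³/s
Panel 2-3: Δb = 2.5 m, d̄ = (1.31+0.78)/2 = 1.045, v̄ = (0.263+0.190)/2 = 0.2265 → q = 2.5×1.045×0.2265 = 0.5917 m³/s
Panel 3-4: Δb = 1.4 m, d̄ = (0.78+0.00)/2 = 0.39, v̄ = (0.190+0.000)/2 = 0.095 → q = 1.4×0.39×0.095 = 0.05187 m³/s
Q = Σ q = 1.324 m³/s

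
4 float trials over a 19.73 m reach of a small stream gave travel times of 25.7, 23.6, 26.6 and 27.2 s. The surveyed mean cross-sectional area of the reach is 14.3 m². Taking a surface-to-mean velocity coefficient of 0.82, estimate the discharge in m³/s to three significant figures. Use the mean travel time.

8.98 m³/s

t̄ = (25.7 + 23.6 + 26.6 + 27.2) / 4 = 25.775 s
v_surface = L / t̄ = 19.73 / 25.775 = 0.7655 m/s
v_mean = 0.82 × 0.7655 = 0.6277 m/s
Q = A × v_mean = 14.3 × 0.6277 = 8.976 m³/s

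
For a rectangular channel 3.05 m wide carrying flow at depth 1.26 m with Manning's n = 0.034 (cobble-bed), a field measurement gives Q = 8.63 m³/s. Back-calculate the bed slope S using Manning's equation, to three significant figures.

A = b·y = 3.05 × 1.26 = 3.843 m²
P = b + 2y = 3.05 + 2×1.26 = 5.570 m
R = A/P = 3.843/5.570 = 0.6899 m
S = (Q·n / (1·A·R^(2/3)))² = (8.63×0.034 / (1×3.843×0.7808))² = 0.009562

0.00956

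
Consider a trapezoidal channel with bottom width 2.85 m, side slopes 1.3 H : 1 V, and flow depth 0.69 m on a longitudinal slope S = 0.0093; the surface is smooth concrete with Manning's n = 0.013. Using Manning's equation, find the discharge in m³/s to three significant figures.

A = (b + z·y)·y = (2.85 + 1.3×0.69)×0.69 = 2.585 m²
P = b + 2y√(1+z²) = 2.85 + 2×0.69×√(1+1.3²) = 5.113 m
R = A/P = 2.585/5.113 = 0.5056 m
Q = (1/n)·A·R^(2/3)·S^(1/2) = (1/0.013) × 2.585 × 0.5056^(2/3) × 0.0093^(1/2) = 12.17 m³/s

12.2 m³/s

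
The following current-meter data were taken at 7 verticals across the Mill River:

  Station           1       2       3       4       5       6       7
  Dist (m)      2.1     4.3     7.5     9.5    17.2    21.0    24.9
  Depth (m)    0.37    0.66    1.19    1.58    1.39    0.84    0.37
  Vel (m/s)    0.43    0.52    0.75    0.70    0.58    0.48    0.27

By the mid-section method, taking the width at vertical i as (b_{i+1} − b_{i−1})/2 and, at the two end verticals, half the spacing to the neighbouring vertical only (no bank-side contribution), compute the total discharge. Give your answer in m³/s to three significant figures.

15.2 m³/s

w_1 = (4.3 − 2.1)/2 = 1.1 m; q_1 = 0.43 × 0.37 × 1.1 = 0.1750 m³/s
w_2 = (7.5 − 2.1)/2 = 2.7 m; q_2 = 0.52 × 0.66 × 2.7 = 0.9266 m³/s
w_3 = (9.5 − 4.3)/2 = 2.6 m; q_3 = 0.75 × 1.19 × 2.6 = 2.321 m³/s
w_4 = (17.2 − 7.5)/2 = 4.85 m; q_4 = 0.70 × 1.58 × 4.85 = 5.364 m³/s
w_5 = (21.0 − 9.5)/2 = 5.75 m; q_5 = 0.58 × 1.39 × 5.75 = 4.636 m³/s
w_6 = (24.9 − 17.2)/2 = 3.85 m; q_6 = 0.48 × 0.84 × 3.85 = 1.552 m³/s
w_7 = (24.9 − 21.0)/2 = 1.95 m; q_7 = 0.27 × 0.37 × 1.95 = 0.1948 m³/s
Q = Σ qᵢ = 15.17 m³/s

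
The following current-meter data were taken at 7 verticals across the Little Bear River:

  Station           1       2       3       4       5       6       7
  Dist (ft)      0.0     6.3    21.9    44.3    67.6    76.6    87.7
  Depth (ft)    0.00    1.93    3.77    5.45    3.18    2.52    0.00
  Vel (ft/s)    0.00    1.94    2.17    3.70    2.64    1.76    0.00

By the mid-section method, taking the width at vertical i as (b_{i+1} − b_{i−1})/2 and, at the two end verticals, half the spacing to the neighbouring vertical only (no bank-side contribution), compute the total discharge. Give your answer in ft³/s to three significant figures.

837 ft³/s

w_2 = (21.9 − 0.0)/2 = 10.95 ft; q_2 = 1.94 × 1.93 × 10.95 = 41.00 ft³/s
w_3 = (44.3 − 6.3)/2 = 19 ft; q_3 = 2.17 × 3.77 × 19 = 155.4 ft³/s
w_4 = (67.6 − 21.9)/2 = 22.85 ft; q_4 = 3.70 × 5.45 × 22.85 = 460.8 ft³/s
w_5 = (76.6 − 44.3)/2 = 16.15 ft; q_5 = 2.64 × 3.18 × 16.15 = 135.6 ft³/s
w_6 = (87.7 − 67.6)/2 = 10.05 ft; q_6 = 1.76 × 2.52 × 10.05 = 44.57 ft³/s
Stations 1, 7 contribute zero (depth or velocity is 0).
Q = Σ qᵢ = 837.4 ft³/s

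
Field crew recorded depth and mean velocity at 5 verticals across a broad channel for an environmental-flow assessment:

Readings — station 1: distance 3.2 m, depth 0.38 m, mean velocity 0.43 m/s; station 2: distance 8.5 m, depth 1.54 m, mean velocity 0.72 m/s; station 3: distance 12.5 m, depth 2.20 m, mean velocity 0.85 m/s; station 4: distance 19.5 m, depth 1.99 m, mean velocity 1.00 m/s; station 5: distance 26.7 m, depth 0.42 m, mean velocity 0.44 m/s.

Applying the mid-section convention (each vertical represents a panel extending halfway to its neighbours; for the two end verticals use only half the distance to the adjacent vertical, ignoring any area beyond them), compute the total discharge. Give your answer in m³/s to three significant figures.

w_1 = (8.5 − 3.2)/2 = 2.65 m; q_1 = 0.43 × 0.38 × 2.65 = 0.4330 m³/s
w_2 = (12.5 − 3.2)/2 = 4.65 m; q_2 = 0.72 × 1.54 × 4.65 = 5.156 m³/s
w_3 = (19.5 − 8.5)/2 = 5.5 m; q_3 = 0.85 × 2.20 × 5.5 = 10.29 m³/s
w_4 = (26.7 − 12.5)/2 = 7.1 m; q_4 = 1.00 × 1.99 × 7.1 = 14.13 m³/s
w_5 = (26.7 − 19.5)/2 = 3.6 m; q_5 = 0.44 × 0.42 × 3.6 = 0.6653 m³/s
Q = Σ qᵢ = 30.67 m³/s

30.7 m³/s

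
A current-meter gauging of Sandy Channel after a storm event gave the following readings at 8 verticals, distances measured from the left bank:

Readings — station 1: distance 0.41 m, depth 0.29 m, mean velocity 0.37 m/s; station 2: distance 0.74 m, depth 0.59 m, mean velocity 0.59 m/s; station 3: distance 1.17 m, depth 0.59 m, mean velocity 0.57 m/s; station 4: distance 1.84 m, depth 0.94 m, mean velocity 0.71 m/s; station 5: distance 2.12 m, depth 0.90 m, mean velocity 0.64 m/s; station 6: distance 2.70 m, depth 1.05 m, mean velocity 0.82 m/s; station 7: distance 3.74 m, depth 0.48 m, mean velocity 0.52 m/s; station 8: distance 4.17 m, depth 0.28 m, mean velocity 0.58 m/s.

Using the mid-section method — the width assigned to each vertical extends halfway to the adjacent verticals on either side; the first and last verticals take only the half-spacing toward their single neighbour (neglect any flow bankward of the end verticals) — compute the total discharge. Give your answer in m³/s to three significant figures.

1.82 m³/s

w_1 = (0.74 − 0.41)/2 = 0.165 m; q_1 = 0.37 × 0.29 × 0.165 = 0.01770 m³/s
w_2 = (1.17 − 0.41)/2 = 0.38 m; q_2 = 0.59 × 0.59 × 0.38 = 0.1323 m³/s
w_3 = (1.84 − 0.74)/2 = 0.55 m; q_3 = 0.57 × 0.59 × 0.55 = 0.1850 m³/s
w_4 = (2.12 − 1.17)/2 = 0.475 m; q_4 = 0.71 × 0.94 × 0.475 = 0.3170 m³/s
w_5 = (2.70 − 1.84)/2 = 0.43 m; q_5 = 0.64 × 0.90 × 0.43 = 0.2477 m³/s
w_6 = (3.74 − 2.12)/2 = 0.81 m; q_6 = 0.82 × 1.05 × 0.81 = 0.6974 m³/s
w_7 = (4.17 − 2.70)/2 = 0.735 m; q_7 = 0.52 × 0.48 × 0.735 = 0.1835 m³/s
w_8 = (4.17 − 3.74)/2 = 0.215 m; q_8 = 0.58 × 0.28 × 0.215 = 0.03492 m³/s
Q = Σ qᵢ = 1.815 m³/s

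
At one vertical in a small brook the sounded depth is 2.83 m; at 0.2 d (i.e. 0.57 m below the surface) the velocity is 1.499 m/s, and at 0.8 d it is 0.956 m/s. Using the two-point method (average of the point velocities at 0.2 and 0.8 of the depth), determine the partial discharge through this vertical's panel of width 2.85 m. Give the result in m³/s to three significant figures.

v̄ = (1.499 + 0.956) / 2 = 1.228 m/s
q = v̄ × d × w = 1.228 × 2.83 × 2.85 = 9.900 m³/s

9.90 m³/s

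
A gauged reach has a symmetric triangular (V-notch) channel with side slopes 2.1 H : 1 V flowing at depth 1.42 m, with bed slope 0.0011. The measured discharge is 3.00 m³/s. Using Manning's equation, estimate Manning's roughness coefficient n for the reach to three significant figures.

0.0348

A = z·y² = 2.1×1.42² = 4.234 m²
P = 2y√(1+z²) = 2×1.42×√(1+2.1²) = 6.606 m
R = A/P = 4.234/6.606 = 0.6410 m
n = (1/Q)·A·R^(2/3)·S^(1/2) = (1/3.00) × 4.234 × 0.7435 × 0.03317 = 0.03480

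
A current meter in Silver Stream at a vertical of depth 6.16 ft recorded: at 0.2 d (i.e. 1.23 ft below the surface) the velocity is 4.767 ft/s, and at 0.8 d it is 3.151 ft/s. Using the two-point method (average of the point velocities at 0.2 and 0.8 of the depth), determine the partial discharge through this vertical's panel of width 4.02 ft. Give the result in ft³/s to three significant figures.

v̄ = (4.767 + 3.151) / 2 = 3.959 ft/s
q = v̄ × d × w = 3.959 × 6.16 × 4.02 = 98.04 ft³/s

98.0 ft³/s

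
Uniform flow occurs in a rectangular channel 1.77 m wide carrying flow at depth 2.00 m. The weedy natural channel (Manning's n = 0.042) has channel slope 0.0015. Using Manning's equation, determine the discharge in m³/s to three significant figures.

2.36 m³/s

A = b·y = 1.77 × 2.00 = 3.540 m²
P = b + 2y = 1.77 + 2×2.00 = 5.770 m
R = A/P = 3.540/5.770 = 0.6135 m
Q = (1/n)·A·R^(2/3)·S^(1/2) = (1/0.042) × 3.540 × 0.6135^(2/3) × 0.0015^(1/2) = 2.357 m³/s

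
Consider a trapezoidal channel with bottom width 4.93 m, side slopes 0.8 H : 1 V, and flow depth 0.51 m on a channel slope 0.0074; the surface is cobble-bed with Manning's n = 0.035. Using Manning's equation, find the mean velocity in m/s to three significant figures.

A = (b + z·y)·y = (4.93 + 0.8×0.51)×0.51 = 2.722 m²
P = b + 2y√(1+z²) = 4.93 + 2×0.51×√(1+0.8²) = 6.236 m
R = A/P = 2.722/6.236 = 0.4365 m
Q = (1/n)·A·R^(2/3)·S^(1/2) = (1/0.035) × 2.722 × 0.4365^(2/3) × 0.0074^(1/2) = 3.850 m³/s
V = Q/A = 3.850/2.722 = 1.414 m/s

1.41 m/s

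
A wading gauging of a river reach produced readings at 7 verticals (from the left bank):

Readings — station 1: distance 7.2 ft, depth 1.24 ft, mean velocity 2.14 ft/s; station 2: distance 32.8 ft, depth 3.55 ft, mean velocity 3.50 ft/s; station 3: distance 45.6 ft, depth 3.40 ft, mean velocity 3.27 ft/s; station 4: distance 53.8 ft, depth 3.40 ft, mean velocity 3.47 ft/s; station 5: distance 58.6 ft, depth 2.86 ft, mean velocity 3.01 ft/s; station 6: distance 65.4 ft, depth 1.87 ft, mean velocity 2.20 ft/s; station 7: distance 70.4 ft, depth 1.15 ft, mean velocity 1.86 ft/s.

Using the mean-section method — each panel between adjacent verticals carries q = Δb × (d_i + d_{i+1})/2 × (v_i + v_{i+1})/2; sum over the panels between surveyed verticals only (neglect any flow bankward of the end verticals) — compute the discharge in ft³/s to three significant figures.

523 ft³/s

Panel 1-2: Δb = 25.6 ft, d̄ = (1.24+3.55)/2 = 2.395, v̄ = (2.14+3.50)/2 = 2.82 → q = 25.6×2.395×2.82 = 172.9 ft³/s
Panel 2-3: Δb = 12.8 ft, d̄ = (3.55+3.40)/2 = 3.475, v̄ = (3.50+3.27)/2 = 3.385 → q = 12.8×3.475×3.385 = 150.6 ft³/s
Panel 3-4: Δb = 8.2 ft, d̄ = (3.40+3.40)/2 = 3.4, v̄ = (3.27+3.47)/2 = 3.37 → q = 8.2×3.4×3.37 = 93.96 ft³/s
Panel 4-5: Δb = 4.8 ft, d̄ = (3.40+2.86)/2 = 3.13, v̄ = (3.47+3.01)/2 = 3.24 → q = 4.8×3.13×3.24 = 48.68 ft³/s
Panel 5-6: Δb = 6.8 ft, d̄ = (2.86+1.87)/2 = 2.365, v̄ = (3.01+2.20)/2 = 2.605 → q = 6.8×2.365×2.605 = 41.89 ft³/s
Panel 6-7: Δb = 5 ft, d̄ = (1.87+1.15)/2 = 1.51, v̄ = (2.20+1.86)/2 = 2.03 → q = 5×1.51×2.03 = 15.33 ft³/s
Q = Σ q = 523.3 ft³/s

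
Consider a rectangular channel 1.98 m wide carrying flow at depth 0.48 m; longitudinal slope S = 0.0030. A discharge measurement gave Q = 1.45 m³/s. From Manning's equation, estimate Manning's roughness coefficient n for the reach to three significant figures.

A = b·y = 1.98 × 0.48 = 0.9504 m²
P = b + 2y = 1.98 + 2×0.48 = 2.940 m
R = A/P = 0.9504/2.940 = 0.3233 m
n = (1/Q)·A·R^(2/3)·S^(1/2) = (1/1.45) × 0.9504 × 0.4710 × 0.05477 = 0.01691

0.0169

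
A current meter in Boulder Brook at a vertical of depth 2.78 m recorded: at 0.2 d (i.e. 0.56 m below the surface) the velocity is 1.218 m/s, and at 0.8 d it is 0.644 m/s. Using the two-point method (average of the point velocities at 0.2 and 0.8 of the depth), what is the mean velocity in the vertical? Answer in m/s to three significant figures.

v̄ = (1.218 + 0.644) / 2 = 0.9310 m/s

0.931 m/s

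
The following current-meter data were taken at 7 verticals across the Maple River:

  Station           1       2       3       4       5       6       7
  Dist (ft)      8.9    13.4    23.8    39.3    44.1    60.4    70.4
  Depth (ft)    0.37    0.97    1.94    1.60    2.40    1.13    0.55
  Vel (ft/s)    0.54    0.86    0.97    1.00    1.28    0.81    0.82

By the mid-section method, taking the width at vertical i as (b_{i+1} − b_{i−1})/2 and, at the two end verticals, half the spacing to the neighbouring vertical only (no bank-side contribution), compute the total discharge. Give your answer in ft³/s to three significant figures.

w_1 = (13.4 − 8.9)/2 = 2.25 ft; q_1 = 0.54 × 0.37 × 2.25 = 0.4496 ft³/s
w_2 = (23.8 − 8.9)/2 = 7.45 ft; q_2 = 0.86 × 0.97 × 7.45 = 6.215 ft³/s
w_3 = (39.3 − 13.4)/2 = 12.95 ft; q_3 = 0.97 × 1.94 × 12.95 = 24.37 ft³/s
w_4 = (44.1 − 23.8)/2 = 10.15 ft; q_4 = 1.00 × 1.60 × 10.15 = 16.24 ft³/s
w_5 = (60.4 − 39.3)/2 = 10.55 ft; q_5 = 1.28 × 2.40 × 10.55 = 32.41 ft³/s
w_6 = (70.4 − 44.1)/2 = 13.15 ft; q_6 = 0.81 × 1.13 × 13.15 = 12.04 ft³/s
w_7 = (70.4 − 60.4)/2 = 5 ft; q_7 = 0.82 × 0.55 × 5 = 2.255 ft³/s
Q = Σ qᵢ = 93.97 ft³/s

94.0 ft³/s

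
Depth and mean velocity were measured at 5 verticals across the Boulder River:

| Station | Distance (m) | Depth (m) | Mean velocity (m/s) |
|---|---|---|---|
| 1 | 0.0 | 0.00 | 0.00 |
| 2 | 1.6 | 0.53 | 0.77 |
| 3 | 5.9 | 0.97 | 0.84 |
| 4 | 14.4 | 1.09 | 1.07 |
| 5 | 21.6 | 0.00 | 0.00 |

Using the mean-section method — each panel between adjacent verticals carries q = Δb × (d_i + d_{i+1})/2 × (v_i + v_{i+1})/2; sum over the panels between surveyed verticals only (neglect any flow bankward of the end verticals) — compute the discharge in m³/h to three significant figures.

47600 m³/h

Panel 1-2: Δb = 1.6 m, d̄ = (0.00+0.53)/2 = 0.265, v̄ = (0.00+0.77)/2 = 0.385 → q = 1.6×0.265×0.385 = 0.1632 m³/s
Panel 2-3: Δb = 4.3 m, d̄ = (0.53+0.97)/2 = 0.75, v̄ = (0.77+0.84)/2 = 0.805 → q = 4.3×0.75×0.805 = 2.596 m³/s
Panel 3-4: Δb = 8.5 m, d̄ = (0.97+1.09)/2 = 1.03, v̄ = (0.84+1.07)/2 = 0.955 → q = 8.5×1.03×0.955 = 8.361 m³/s
Panel 4-5: Δb = 7.2 m, d̄ = (1.09+0.00)/2 = 0.545, v̄ = (1.07+0.00)/2 = 0.535 → q = 7.2×0.545×0.535 = 2.099 m³/s
Q = Σ q = 13.22 m³/s
= 13.22 × 3600 = 47590 m³/h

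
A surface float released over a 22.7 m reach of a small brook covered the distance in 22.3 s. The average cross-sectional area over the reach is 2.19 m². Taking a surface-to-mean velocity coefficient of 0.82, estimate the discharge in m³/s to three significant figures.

v_surface = L / t̄ = 22.7 / 22.3 = 1.018 m/s
v_mean = 0.82 × 1.018 = 0.8347 m/s
Q = A × v_mean = 2.19 × 0.8347 = 1.828 m³/s

1.83 m³/s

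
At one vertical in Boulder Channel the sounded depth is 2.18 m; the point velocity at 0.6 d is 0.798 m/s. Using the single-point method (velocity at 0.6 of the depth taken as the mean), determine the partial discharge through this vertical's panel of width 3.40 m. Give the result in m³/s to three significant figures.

v̄ = v₀.₆ = 0.798 m/s
q = v̄ × d × w = 0.7980 × 2.18 × 3.40 = 5.915 m³/s

5.91 m³/s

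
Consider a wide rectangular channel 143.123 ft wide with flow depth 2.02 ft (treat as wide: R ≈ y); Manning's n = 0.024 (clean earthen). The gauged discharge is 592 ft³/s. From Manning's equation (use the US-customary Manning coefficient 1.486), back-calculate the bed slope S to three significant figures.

0.000428

A = b·y = 143.123 × 2.02 = 289.1 ft²
Wide channel: R ≈ y = 2.02 ft
S = (Q·n / (1.486·A·R^(2/3)))² = (592×0.024 / (1.486×289.1×1.598))² = 0.0004283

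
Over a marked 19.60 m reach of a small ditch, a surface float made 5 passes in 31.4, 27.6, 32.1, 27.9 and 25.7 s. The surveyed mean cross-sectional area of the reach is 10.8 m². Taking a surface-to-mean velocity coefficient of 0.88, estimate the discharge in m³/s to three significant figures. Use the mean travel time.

6.44 m³/s

t̄ = (31.4 + 27.6 + 32.1 + 27.9 + 25.7) / 5 = 28.94 s
v_surface = L / t̄ = 19.60 / 28.94 = 0.6773 m/s
v_mean = 0.88 × 0.6773 = 0.5960 m/s
Q = A × v_mean = 10.8 × 0.5960 = 6.437 m³/s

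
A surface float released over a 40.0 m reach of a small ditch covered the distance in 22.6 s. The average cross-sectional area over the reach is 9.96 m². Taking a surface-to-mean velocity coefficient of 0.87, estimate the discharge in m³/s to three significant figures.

v_surface = L / t̄ = 40.0 / 22.6 = 1.770 m/s
v_mean = 0.87 × 1.770 = 1.540 m/s
Q = A × v_mean = 9.96 × 1.540 = 15.34 m³/s

15.3 m³/s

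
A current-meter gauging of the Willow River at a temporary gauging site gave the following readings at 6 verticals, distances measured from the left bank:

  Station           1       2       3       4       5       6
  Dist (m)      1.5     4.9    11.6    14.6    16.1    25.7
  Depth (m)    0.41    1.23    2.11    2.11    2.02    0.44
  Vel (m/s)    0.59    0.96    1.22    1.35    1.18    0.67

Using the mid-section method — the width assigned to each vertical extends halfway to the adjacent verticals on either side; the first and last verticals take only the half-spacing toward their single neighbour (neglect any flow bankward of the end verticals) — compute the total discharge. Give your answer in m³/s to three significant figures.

39.9 m³/s

w_1 = (4.9 − 1.5)/2 = 1.7 m; q_1 = 0.59 × 0.41 × 1.7 = 0.4112 m³/s
w_2 = (11.6 − 1.5)/2 = 5.05 m; q_2 = 0.96 × 1.23 × 5.05 = 5.963 m³/s
w_3 = (14.6 − 4.9)/2 = 4.85 m; q_3 = 1.22 × 2.11 × 4.85 = 12.48 m³/s
w_4 = (16.1 − 11.6)/2 = 2.25 m; q_4 = 1.35 × 2.11 × 2.25 = 6.409 m³/s
w_5 = (25.7 − 14.6)/2 = 5.55 m; q_5 = 1.18 × 2.02 × 5.55 = 13.23 m³/s
w_6 = (25.7 − 16.1)/2 = 4.8 m; q_6 = 0.67 × 0.44 × 4.8 = 1.415 m³/s
Q = Σ qᵢ = 39.91 m³/s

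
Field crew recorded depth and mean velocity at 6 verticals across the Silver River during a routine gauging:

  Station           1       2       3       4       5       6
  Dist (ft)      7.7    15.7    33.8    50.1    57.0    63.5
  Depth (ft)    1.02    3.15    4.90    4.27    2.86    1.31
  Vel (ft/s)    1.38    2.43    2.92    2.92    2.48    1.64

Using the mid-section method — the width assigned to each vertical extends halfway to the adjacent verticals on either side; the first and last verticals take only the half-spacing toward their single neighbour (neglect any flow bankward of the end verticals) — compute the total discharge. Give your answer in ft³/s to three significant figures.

551 ft³/s

w_1 = (15.7 − 7.7)/2 = 4 ft; q_1 = 1.38 × 1.02 × 4 = 5.630 ft³/s
w_2 = (33.8 − 7.7)/2 = 13.05 ft; q_2 = 2.43 × 3.15 × 13.05 = 99.89 ft³/s
w_3 = (50.1 − 15.7)/2 = 17.2 ft; q_3 = 2.92 × 4.90 × 17.2 = 246.1 ft³/s
w_4 = (57.0 − 33.8)/2 = 11.6 ft; q_4 = 2.92 × 4.27 × 11.6 = 144.6 ft³/s
w_5 = (63.5 − 50.1)/2 = 6.7 ft; q_5 = 2.48 × 2.86 × 6.7 = 47.52 ft³/s
w_6 = (63.5 − 57.0)/2 = 3.25 ft; q_6 = 1.64 × 1.31 × 3.25 = 6.982 ft³/s
Q = Σ qᵢ = 550.8 ft³/s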